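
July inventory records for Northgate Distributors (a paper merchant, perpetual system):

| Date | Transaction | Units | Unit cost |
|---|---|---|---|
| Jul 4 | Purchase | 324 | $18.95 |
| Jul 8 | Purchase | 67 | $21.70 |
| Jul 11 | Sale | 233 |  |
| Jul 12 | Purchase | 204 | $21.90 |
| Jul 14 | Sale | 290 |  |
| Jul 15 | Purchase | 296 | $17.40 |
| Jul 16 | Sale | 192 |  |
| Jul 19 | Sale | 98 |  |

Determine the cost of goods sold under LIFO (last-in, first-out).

Jul 11, 233 sold [LIFO — newest first]: 67 @ $21.70 + 166 @ $18.95 = $4,599.60
Jul 14, 290 sold [LIFO — newest first]: 204 @ $21.90 + 86 @ $18.95 = $6,097.30
Jul 16, 192 sold [LIFO — newest first]: 192 @ $17.40 = $3,340.80
Jul 19, 98 sold [LIFO — newest first]: 98 @ $17.40 = $1,705.20
Total COGS = $4,599.60 + $6,097.30 + $3,340.80 + $1,705.20 = $15,742.90
Ending inventory: 72 @ $18.95 + 6 @ $17.40 = $1,468.80

COGS = $15,742.90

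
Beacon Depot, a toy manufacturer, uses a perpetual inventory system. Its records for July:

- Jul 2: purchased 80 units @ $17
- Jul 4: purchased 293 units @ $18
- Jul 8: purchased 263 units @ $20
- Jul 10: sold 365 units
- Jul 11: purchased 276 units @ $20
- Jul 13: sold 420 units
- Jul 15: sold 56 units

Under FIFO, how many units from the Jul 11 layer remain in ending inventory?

Jul 10, 365 sold [FIFO — oldest first]: 80 @ $17 + 285 @ $18 = $6,490
Jul 13, 420 sold [FIFO — oldest first]: 8 @ $18 + 263 @ $20 + 149 @ $20 = $8,384
Jul 15, 56 sold [FIFO — oldest first]: 56 @ $20 = $1,120
Total COGS = $6,490 + $8,384 + $1,120 = $15,994
Ending inventory: 71 @ $20 = $1,420
Check: goods available $17,414 = COGS $15,994 + ending $1,420

71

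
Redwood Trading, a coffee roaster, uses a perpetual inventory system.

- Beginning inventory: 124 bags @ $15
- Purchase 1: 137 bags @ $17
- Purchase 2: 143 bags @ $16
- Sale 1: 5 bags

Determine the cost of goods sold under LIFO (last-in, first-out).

COGS = $80

Sale 1 (5) [LIFO — newest first]: 5 @ $16 = $80
Ending inventory: 124 @ $15 + 137 @ $17 + 138 @ $16 = $6,397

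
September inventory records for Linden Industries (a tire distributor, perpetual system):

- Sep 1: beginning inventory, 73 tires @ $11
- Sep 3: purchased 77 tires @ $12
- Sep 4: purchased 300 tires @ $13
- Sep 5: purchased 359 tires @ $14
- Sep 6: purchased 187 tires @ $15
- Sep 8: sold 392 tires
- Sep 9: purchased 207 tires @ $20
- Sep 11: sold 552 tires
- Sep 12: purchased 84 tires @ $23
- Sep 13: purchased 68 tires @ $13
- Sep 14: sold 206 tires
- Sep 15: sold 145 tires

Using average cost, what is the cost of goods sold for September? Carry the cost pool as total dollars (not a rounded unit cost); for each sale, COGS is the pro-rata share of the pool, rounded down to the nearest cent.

After Sep 1: 73 on hand, pool $803.00 (≈ $11.0000 each)
After Sep 3: 150 on hand, pool $1,727.00 (≈ $11.5133 each)
After Sep 4: 450 on hand, pool $5,627.00 (≈ $12.5044 each)
After Sep 5: 809 on hand, pool $10,653.00 (≈ $13.1681 each)
After Sep 6: 996 on hand, pool $13,458.00 (≈ $13.5120 each)
Sep 8, sell 392: 392/996 × $13,458.00 → $5,296.72
After Sep 9: 811 on hand, pool $12,301.28 (≈ $15.1680 each)
Sep 11, sell 552: 552/811 × $12,301.28 → $8,372.75
After Sep 12: 343 on hand, pool $5,860.53 (≈ $17.0861 each)
After Sep 13: 411 on hand, pool $6,744.53 (≈ $16.4100 each)
Sep 14, sell 206: 206/411 × $6,744.53 → $3,380.47
Sep 15, sell 145: 145/205 × $3,364.06 → $2,379.45
Total COGS = $5,296.72 + $8,372.75 + $3,380.47 + $2,379.45 = $19,429.39
Ending inventory (cost pool remaining) = $984.61

COGS = $19,429.39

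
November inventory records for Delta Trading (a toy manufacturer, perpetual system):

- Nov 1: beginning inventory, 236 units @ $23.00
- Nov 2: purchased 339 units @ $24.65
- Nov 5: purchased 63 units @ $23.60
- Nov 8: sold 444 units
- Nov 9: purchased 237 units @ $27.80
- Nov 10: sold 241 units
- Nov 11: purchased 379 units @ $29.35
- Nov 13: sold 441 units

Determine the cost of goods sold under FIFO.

Nov 8, 444 sold [FIFO — oldest first]: 236 @ $23.00 + 208 @ $24.65 = $10,555.20
Nov 10, 241 sold [FIFO — oldest first]: 131 @ $24.65 + 63 @ $23.60 + 47 @ $27.80 = $6,022.55
Nov 13, 441 sold [FIFO — oldest first]: 190 @ $27.80 + 251 @ $29.35 = $12,648.85
Total COGS = $10,555.20 + $6,022.55 + $12,648.85 = $29,226.60
Ending inventory: 128 @ $29.35 = $3,756.80
Check: goods available $32,983.40 = COGS $29,226.60 + ending $3,756.80

COGS = $29,226.60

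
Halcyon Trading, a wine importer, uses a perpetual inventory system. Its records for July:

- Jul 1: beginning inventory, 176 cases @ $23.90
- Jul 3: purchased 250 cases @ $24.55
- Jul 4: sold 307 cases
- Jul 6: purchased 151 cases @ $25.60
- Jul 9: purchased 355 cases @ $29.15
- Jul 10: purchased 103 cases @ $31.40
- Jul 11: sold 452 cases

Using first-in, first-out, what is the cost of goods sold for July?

Jul 4, 307 sold [FIFO — oldest first]: 176 @ $23.90 + 131 @ $24.55 = $7,422.45
Jul 11, 452 sold [FIFO — oldest first]: 119 @ $24.55 + 151 @ $25.60 + 182 @ $29.15 = $12,092.35
Total COGS = $7,422.45 + $12,092.35 = $19,514.80
Ending inventory: 173 @ $29.15 + 103 @ $31.40 = $8,277.15
Check: goods available $27,791.95 = COGS $19,514.80 + ending $8,277.15

COGS = $19,514.80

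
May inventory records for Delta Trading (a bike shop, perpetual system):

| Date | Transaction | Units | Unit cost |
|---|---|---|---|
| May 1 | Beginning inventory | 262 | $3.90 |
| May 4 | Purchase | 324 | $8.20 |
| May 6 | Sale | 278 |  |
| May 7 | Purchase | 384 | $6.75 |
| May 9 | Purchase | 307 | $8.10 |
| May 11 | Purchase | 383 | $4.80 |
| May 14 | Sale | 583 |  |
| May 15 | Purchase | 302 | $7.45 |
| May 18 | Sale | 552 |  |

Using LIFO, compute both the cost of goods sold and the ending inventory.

May 6, 278 sold [LIFO — newest first]: 278 @ $8.20 = $2,279.60
May 14, 583 sold [LIFO — newest first]: 383 @ $4.80 + 200 @ $8.10 = $3,458.40
May 18, 552 sold [LIFO — newest first]: 302 @ $7.45 + 107 @ $8.10 + 143 @ $6.75 = $4,081.85
Total COGS = $2,279.60 + $3,458.40 + $4,081.85 = $9,819.85
Ending inventory: 262 @ $3.90 + 46 @ $8.20 + 241 @ $6.75 = $3,025.75

COGS = $9,819.85; ending inventory = $3,025.75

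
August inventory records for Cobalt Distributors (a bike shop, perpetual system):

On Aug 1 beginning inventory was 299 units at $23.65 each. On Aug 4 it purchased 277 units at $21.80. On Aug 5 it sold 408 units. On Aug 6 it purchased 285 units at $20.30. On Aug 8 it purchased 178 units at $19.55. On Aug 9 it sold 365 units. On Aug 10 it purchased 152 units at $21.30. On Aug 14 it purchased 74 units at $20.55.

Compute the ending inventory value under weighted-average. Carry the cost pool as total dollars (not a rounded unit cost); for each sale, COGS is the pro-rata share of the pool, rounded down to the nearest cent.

After Aug 1: 299 on hand, pool $7,071.35 (≈ $23.6500 each)
After Aug 4: 576 on hand, pool $13,109.95 (≈ $22.7603 each)
Aug 5, sell 408: 408/576 × $13,109.95 → $9,286.21
After Aug 6: 453 on hand, pool $9,609.24 (≈ $21.2125 each)
After Aug 8: 631 on hand, pool $13,089.14 (≈ $20.7435 each)
Aug 9, sell 365: 365/631 × $13,089.14 → $7,571.37
After Aug 10: 418 on hand, pool $8,755.37 (≈ $20.9459 each)
After Aug 14: 492 on hand, pool $10,276.07 (≈ $20.8863 each)
Total COGS = $9,286.21 + $7,571.37 = $16,857.58
Ending inventory (cost pool remaining) = $10,276.07

Ending inventory = $10,276.07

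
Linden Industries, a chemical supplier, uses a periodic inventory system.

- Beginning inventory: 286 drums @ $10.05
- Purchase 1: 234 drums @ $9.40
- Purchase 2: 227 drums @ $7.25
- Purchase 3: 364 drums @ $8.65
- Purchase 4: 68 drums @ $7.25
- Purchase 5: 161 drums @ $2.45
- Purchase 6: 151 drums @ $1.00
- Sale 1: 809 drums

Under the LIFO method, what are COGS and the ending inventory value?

COGS = $4,658.30; ending inventory = $6,248.40

Sale 1 (809) [LIFO — newest first]: 151 @ $1.00 + 161 @ $2.45 + 68 @ $7.25 + 364 @ $8.65 + 65 @ $7.25 = $4,658.30
Ending inventory: 286 @ $10.05 + 234 @ $9.40 + 162 @ $7.25 = $6,248.40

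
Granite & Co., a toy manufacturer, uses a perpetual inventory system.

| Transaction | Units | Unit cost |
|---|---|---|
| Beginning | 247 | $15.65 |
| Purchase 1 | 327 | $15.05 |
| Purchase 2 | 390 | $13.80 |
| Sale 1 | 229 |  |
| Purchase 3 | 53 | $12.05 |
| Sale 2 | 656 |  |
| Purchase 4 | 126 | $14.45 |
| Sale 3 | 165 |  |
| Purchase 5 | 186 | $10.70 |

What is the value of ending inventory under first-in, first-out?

Ending inventory = $3,334.05

Sale 1 (229) [FIFO — oldest first]: 229 @ $15.65 = $3,583.85
Sale 2 (656) [FIFO — oldest first]: 18 @ $15.65 + 327 @ $15.05 + 311 @ $13.80 = $9,494.85
Sale 3 (165) [FIFO — oldest first]: 79 @ $13.80 + 53 @ $12.05 + 33 @ $14.45 = $2,205.70
Total COGS = $3,583.85 + $9,494.85 + $2,205.70 = $15,284.40
Ending inventory: 93 @ $14.45 + 186 @ $10.70 = $3,334.05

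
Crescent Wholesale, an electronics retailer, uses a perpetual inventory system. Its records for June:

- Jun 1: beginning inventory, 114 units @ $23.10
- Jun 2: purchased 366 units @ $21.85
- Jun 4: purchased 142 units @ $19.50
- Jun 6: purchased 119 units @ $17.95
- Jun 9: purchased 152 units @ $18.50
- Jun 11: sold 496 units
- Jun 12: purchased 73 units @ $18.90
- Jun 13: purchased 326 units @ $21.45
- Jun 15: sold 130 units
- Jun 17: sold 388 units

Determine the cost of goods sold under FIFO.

Jun 11, 496 sold [FIFO — oldest first]: 114 @ $23.10 + 366 @ $21.85 + 16 @ $19.50 = $10,942.50
Jun 15, 130 sold [FIFO — oldest first]: 126 @ $19.50 + 4 @ $17.95 = $2,528.80
Jun 17, 388 sold [FIFO — oldest first]: 115 @ $17.95 + 152 @ $18.50 + 73 @ $18.90 + 48 @ $21.45 = $7,285.55
Total COGS = $10,942.50 + $2,528.80 + $7,285.55 = $20,756.85
Ending inventory: 278 @ $21.45 = $5,963.10

COGS = $20,756.85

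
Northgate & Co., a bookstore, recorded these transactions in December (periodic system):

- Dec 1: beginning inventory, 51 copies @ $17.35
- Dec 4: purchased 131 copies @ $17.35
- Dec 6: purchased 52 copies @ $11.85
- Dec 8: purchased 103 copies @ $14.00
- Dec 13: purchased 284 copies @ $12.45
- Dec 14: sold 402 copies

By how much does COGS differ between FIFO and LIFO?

FIFO COGS: 51 @ $17.35 + 131 @ $17.35 + 52 @ $11.85 + 103 @ $14.00 + 65 @ $12.45 = $6,025.15
LIFO COGS: 284 @ $12.45 + 103 @ $14.00 + 15 @ $11.85 = $5,155.55
Difference = |$6,025.15 − $5,155.55| = $869.60

$869.60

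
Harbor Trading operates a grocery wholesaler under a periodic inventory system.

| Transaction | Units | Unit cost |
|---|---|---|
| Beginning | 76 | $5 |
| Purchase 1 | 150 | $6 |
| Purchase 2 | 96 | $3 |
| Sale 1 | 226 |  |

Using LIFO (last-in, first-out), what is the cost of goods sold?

COGS = $1,068

Sale 1 (226) [LIFO — newest first]: 96 @ $3 + 130 @ $6 = $1,068
Ending inventory: 76 @ $5 + 20 @ $6 = $500
Check: goods available $1,568 = COGS $1,068 + ending $500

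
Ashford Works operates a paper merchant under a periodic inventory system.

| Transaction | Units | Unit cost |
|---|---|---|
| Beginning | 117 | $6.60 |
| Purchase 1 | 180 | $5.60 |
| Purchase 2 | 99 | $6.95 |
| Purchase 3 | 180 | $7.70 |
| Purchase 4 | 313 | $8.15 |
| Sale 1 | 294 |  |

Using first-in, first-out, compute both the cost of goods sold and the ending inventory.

Sale 1 (294) [FIFO — oldest first]: 117 @ $6.60 + 177 @ $5.60 = $1,763.40
Ending inventory: 3 @ $5.60 + 99 @ $6.95 + 180 @ $7.70 + 313 @ $8.15 = $4,641.80

COGS = $1,763.40; ending inventory = $4,641.80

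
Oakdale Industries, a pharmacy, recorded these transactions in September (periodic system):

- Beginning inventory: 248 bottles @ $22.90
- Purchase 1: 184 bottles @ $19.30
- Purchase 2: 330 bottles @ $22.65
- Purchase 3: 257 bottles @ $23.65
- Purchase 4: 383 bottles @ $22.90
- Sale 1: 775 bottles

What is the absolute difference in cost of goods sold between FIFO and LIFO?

$894.15

FIFO COGS: 248 @ $22.90 + 184 @ $19.30 + 330 @ $22.65 + 13 @ $23.65 = $17,012.35
LIFO COGS: 383 @ $22.90 + 257 @ $23.65 + 135 @ $22.65 = $17,906.50
Difference = |$17,012.35 − $17,906.50| = $894.15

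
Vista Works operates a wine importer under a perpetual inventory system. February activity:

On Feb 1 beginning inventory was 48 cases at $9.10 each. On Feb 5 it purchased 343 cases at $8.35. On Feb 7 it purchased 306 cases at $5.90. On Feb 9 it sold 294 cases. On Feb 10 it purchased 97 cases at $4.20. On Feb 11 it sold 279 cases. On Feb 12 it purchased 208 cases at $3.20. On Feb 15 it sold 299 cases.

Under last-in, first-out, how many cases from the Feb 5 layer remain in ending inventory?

82

Feb 9, 294 sold [LIFO — newest first]: 294 @ $5.90 = $1,734.60
Feb 11, 279 sold [LIFO — newest first]: 97 @ $4.20 + 12 @ $5.90 + 170 @ $8.35 = $1,897.70
Feb 15, 299 sold [LIFO — newest first]: 208 @ $3.20 + 91 @ $8.35 = $1,425.45
Total COGS = $1,734.60 + $1,897.70 + $1,425.45 = $5,057.75
Ending inventory: 48 @ $9.10 + 82 @ $8.35 = $1,121.50
Check: goods available $6,179.25 = COGS $5,057.75 + ending $1,121.50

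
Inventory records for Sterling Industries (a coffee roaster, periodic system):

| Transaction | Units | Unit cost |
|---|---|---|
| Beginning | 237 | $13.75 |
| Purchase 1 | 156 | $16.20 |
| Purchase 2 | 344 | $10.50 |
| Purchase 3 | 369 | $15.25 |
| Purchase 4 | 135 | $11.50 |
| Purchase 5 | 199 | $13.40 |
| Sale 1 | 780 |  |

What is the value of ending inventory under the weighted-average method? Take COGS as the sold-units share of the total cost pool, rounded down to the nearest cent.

Ending inventory = $8,820.31

Sale 1, sell 780: 780/1440 × $19,244.30 → $10,423.99
Ending inventory (cost pool remaining) = $8,820.31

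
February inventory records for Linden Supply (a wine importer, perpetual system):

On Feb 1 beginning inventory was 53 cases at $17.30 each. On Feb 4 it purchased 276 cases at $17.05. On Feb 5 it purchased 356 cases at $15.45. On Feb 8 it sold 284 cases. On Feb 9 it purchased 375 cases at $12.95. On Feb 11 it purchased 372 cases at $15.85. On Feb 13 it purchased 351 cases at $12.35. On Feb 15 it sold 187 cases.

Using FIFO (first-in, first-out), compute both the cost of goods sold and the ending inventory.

COGS = $7,816.60; ending inventory = $18,393.60

Feb 8, 284 sold [FIFO — oldest first]: 53 @ $17.30 + 231 @ $17.05 = $4,855.45
Feb 15, 187 sold [FIFO — oldest first]: 45 @ $17.05 + 142 @ $15.45 = $2,961.15
Total COGS = $4,855.45 + $2,961.15 = $7,816.60
Ending inventory: 214 @ $15.45 + 375 @ $12.95 + 372 @ $15.85 + 351 @ $12.35 = $18,393.60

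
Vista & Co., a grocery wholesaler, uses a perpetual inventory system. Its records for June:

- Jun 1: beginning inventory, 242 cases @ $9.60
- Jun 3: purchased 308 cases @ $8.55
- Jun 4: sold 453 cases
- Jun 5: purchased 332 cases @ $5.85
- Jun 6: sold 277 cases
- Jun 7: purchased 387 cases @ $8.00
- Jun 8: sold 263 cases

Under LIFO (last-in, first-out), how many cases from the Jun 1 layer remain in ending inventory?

97

Jun 4, 453 sold [LIFO — newest first]: 308 @ $8.55 + 145 @ $9.60 = $4,025.40
Jun 6, 277 sold [LIFO — newest first]: 277 @ $5.85 = $1,620.45
Jun 8, 263 sold [LIFO — newest first]: 263 @ $8.00 = $2,104.00
Total COGS = $4,025.40 + $1,620.45 + $2,104.00 = $7,749.85
Ending inventory: 97 @ $9.60 + 55 @ $5.85 + 124 @ $8.00 = $2,244.95
Check: goods available $9,994.80 = COGS $7,749.85 + ending $2,244.95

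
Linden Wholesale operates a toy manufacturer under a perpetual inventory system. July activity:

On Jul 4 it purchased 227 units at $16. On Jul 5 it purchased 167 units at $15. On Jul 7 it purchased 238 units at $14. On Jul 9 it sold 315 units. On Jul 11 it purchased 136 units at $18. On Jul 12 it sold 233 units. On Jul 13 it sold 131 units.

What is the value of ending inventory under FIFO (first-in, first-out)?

Jul 9, 315 sold [FIFO — oldest first]: 227 @ $16 + 88 @ $15 = $4,952
Jul 12, 233 sold [FIFO — oldest first]: 79 @ $15 + 154 @ $14 = $3,341
Jul 13, 131 sold [FIFO — oldest first]: 84 @ $14 + 47 @ $18 = $2,022
Total COGS = $4,952 + $3,341 + $2,022 = $10,315
Ending inventory: 89 @ $18 = $1,602

Ending inventory = $1,602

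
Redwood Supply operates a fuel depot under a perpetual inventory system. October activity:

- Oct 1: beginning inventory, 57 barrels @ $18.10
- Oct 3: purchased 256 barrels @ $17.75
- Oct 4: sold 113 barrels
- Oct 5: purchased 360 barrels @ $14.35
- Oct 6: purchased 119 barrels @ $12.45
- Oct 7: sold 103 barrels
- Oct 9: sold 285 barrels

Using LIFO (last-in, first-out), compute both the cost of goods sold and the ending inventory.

COGS = $7,347.45; ending inventory = $4,875.80

Oct 4, 113 sold [LIFO — newest first]: 113 @ $17.75 = $2,005.75
Oct 7, 103 sold [LIFO — newest first]: 103 @ $12.45 = $1,282.35
Oct 9, 285 sold [LIFO — newest first]: 16 @ $12.45 + 269 @ $14.35 = $4,059.35
Total COGS = $2,005.75 + $1,282.35 + $4,059.35 = $7,347.45
Ending inventory: 57 @ $18.10 + 143 @ $17.75 + 91 @ $14.35 = $4,875.80
Check: goods available $12,223.25 = COGS $7,347.45 + ending $4,875.80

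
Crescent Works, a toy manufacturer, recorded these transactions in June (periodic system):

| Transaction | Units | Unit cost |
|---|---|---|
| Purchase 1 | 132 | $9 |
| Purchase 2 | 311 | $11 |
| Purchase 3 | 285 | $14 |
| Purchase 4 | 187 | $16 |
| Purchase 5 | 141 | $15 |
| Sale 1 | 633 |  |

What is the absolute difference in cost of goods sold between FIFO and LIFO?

$2,048

FIFO COGS: 132 @ $9 + 311 @ $11 + 190 @ $14 = $7,269
LIFO COGS: 141 @ $15 + 187 @ $16 + 285 @ $14 + 20 @ $11 = $9,317
Difference = |$7,269 − $9,317| = $2,048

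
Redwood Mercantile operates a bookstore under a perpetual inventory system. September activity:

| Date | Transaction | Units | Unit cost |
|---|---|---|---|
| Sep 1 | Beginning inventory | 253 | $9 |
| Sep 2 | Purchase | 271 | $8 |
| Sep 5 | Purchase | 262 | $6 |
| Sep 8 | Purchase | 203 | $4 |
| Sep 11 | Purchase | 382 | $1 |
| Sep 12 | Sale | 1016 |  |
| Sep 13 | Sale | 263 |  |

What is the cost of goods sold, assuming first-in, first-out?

Sep 12, 1016 sold [FIFO — oldest first]: 253 @ $9 + 271 @ $8 + 262 @ $6 + 203 @ $4 + 27 @ $1 = $6,856
Sep 13, 263 sold [FIFO — oldest first]: 263 @ $1 = $263
Total COGS = $6,856 + $263 = $7,119
Ending inventory: 92 @ $1 = $92

COGS = $7,119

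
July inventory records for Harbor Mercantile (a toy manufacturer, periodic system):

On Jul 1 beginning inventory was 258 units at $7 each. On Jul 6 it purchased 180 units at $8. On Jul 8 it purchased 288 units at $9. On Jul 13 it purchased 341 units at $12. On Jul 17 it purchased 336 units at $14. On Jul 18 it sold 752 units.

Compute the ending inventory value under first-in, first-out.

Ending inventory = $8,484

Jul 18, 752 sold [FIFO — oldest first]: 258 @ $7 + 180 @ $8 + 288 @ $9 + 26 @ $12 = $6,150
Ending inventory: 315 @ $12 + 336 @ $14 = $8,484
Check: goods available $14,634 = COGS $6,150 + ending $8,484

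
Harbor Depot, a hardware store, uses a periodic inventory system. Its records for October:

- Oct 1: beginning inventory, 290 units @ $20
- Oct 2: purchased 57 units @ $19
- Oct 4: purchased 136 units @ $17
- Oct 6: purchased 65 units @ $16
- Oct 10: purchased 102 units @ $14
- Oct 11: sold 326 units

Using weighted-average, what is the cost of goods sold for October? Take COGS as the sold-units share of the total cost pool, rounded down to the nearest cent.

Oct 11, sell 326: 326/650 × $11,663.00 → $5,849.44
Ending inventory (cost pool remaining) = $5,813.56
Check: goods available $11,663.00 = COGS $5,849.44 + ending $5,813.56

COGS = $5,849.44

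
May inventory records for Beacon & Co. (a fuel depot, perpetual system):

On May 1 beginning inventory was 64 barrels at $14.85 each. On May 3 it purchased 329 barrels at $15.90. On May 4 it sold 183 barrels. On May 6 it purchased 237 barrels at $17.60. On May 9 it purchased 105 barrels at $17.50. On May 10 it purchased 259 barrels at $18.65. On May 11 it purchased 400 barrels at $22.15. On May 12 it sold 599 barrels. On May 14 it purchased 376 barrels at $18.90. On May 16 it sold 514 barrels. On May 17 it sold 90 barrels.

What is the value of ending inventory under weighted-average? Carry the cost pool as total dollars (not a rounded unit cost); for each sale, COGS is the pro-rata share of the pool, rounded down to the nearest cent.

Ending inventory = $7,280.05

After May 1: 64 on hand, pool $950.40 (≈ $14.8500 each)
After May 3: 393 on hand, pool $6,181.50 (≈ $15.7290 each)
May 4, sell 183: 183/393 × $6,181.50 → $2,878.40
After May 6: 447 on hand, pool $7,474.30 (≈ $16.7210 each)
After May 9: 552 on hand, pool $9,311.80 (≈ $16.8692 each)
After May 10: 811 on hand, pool $14,142.15 (≈ $17.4379 each)
After May 11: 1211 on hand, pool $23,002.15 (≈ $18.9943 each)
May 12, sell 599: 599/1211 × $23,002.15 → $11,377.61
After May 14: 988 on hand, pool $18,730.94 (≈ $18.9584 each)
May 16, sell 514: 514/988 × $18,730.94 → $9,744.63
May 17, sell 90: 90/474 × $8,986.31 → $1,706.26
Total COGS = $2,878.40 + $11,377.61 + $9,744.63 + $1,706.26 = $25,706.90
Ending inventory (cost pool remaining) = $7,280.05
Check: goods available $32,986.95 = COGS $25,706.90 + ending $7,280.05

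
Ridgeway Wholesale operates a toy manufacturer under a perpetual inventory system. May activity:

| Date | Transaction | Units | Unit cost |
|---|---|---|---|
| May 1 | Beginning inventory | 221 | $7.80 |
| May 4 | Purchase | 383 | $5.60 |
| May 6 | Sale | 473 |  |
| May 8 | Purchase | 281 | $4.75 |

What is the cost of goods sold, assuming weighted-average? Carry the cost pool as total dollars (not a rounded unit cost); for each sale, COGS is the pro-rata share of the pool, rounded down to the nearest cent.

After May 1: 221 on hand, pool $1,723.80 (≈ $7.8000 each)
After May 4: 604 on hand, pool $3,868.60 (≈ $6.4050 each)
May 6, sell 473: 473/604 × $3,868.60 → $3,029.54
After May 8: 412 on hand, pool $2,173.81 (≈ $5.2762 each)
Ending inventory (cost pool remaining) = $2,173.81
Check: goods available $5,203.35 = COGS $3,029.54 + ending $2,173.81

COGS = $3,029.54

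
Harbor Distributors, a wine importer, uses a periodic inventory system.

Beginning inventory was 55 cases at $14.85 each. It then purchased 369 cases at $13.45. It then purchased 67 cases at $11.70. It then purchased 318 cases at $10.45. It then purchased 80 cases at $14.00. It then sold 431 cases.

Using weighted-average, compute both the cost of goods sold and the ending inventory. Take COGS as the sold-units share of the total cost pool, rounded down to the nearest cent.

COGS = $5,336.25; ending inventory = $5,670.55

Sale 1, sell 431: 431/889 × $11,006.80 → $5,336.25
Ending inventory (cost pool remaining) = $5,670.55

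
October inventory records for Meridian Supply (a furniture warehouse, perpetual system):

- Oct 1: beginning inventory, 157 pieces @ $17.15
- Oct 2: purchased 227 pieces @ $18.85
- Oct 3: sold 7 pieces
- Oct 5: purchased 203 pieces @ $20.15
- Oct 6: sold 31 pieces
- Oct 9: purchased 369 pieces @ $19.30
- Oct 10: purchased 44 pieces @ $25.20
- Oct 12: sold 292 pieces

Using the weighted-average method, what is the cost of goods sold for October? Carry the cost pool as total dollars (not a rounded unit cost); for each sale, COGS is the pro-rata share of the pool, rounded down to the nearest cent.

After Oct 1: 157 on hand, pool $2,692.55 (≈ $17.1500 each)
After Oct 2: 384 on hand, pool $6,971.50 (≈ $18.1549 each)
Oct 3, sell 7: 7/384 × $6,971.50 → $127.08
After Oct 5: 580 on hand, pool $10,934.87 (≈ $18.8532 each)
Oct 6, sell 31: 31/580 × $10,934.87 → $584.44
After Oct 9: 918 on hand, pool $17,472.13 (≈ $19.0328 each)
After Oct 10: 962 on hand, pool $18,580.93 (≈ $19.3149 each)
Oct 12, sell 292: 292/962 × $18,580.93 → $5,639.94
Total COGS = $127.08 + $584.44 + $5,639.94 = $6,351.46
Ending inventory (cost pool remaining) = $12,940.99

COGS = $6,351.46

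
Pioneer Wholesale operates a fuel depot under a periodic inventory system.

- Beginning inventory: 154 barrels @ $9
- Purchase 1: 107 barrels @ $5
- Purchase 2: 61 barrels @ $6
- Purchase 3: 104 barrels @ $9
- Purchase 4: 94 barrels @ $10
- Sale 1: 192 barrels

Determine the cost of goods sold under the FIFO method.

Sale 1 (192) [FIFO — oldest first]: 154 @ $9 + 38 @ $5 = $1,576
Ending inventory: 69 @ $5 + 61 @ $6 + 104 @ $9 + 94 @ $10 = $2,587

COGS = $1,576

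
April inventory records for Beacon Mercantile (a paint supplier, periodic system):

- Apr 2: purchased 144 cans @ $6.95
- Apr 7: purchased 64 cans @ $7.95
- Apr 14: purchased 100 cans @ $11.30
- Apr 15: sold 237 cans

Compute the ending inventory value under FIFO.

Apr 15, 237 sold [FIFO — oldest first]: 144 @ $6.95 + 64 @ $7.95 + 29 @ $11.30 = $1,837.30
Ending inventory: 71 @ $11.30 = $802.30
Check: goods available $2,639.60 = COGS $1,837.30 + ending $802.30

Ending inventory = $802.30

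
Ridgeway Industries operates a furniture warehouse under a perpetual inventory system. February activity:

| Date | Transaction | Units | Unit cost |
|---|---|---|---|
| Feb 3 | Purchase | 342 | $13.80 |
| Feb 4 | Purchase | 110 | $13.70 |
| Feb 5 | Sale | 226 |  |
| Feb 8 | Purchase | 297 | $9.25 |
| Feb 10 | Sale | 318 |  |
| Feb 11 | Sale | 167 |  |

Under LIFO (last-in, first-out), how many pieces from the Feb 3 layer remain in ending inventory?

Feb 5, 226 sold [LIFO — newest first]: 110 @ $13.70 + 116 @ $13.80 = $3,107.80
Feb 10, 318 sold [LIFO — newest first]: 297 @ $9.25 + 21 @ $13.80 = $3,037.05
Feb 11, 167 sold [LIFO — newest first]: 167 @ $13.80 = $2,304.60
Total COGS = $3,107.80 + $3,037.05 + $2,304.60 = $8,449.45
Ending inventory: 38 @ $13.80 = $524.40

38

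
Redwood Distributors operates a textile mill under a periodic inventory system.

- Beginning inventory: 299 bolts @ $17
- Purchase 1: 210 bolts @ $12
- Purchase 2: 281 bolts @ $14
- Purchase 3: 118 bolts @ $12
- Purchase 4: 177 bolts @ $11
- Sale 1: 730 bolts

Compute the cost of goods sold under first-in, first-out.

COGS = $10,697

Sale 1 (730) [FIFO — oldest first]: 299 @ $17 + 210 @ $12 + 221 @ $14 = $10,697
Ending inventory: 60 @ $14 + 118 @ $12 + 177 @ $11 = $4,203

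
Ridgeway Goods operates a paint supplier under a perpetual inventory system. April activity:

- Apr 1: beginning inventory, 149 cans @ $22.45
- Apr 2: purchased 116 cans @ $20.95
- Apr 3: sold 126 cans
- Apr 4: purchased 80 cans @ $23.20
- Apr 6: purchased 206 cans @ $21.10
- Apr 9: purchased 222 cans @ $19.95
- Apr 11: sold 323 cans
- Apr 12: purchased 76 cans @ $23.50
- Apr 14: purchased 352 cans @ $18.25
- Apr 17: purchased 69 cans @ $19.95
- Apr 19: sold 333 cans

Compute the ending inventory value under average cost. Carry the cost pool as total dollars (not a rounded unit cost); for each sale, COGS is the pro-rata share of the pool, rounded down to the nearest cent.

Ending inventory = $9,764.47

After Apr 1: 149 on hand, pool $3,345.05 (≈ $22.4500 each)
After Apr 2: 265 on hand, pool $5,775.25 (≈ $21.7934 each)
Apr 3, sell 126: 126/265 × $5,775.25 → $2,745.96
After Apr 4: 219 on hand, pool $4,885.29 (≈ $22.3073 each)
After Apr 6: 425 on hand, pool $9,231.89 (≈ $21.7221 each)
After Apr 9: 647 on hand, pool $13,660.79 (≈ $21.1140 each)
Apr 11, sell 323: 323/647 × $13,660.79 → $6,819.83
After Apr 12: 400 on hand, pool $8,626.96 (≈ $21.5674 each)
After Apr 14: 752 on hand, pool $15,050.96 (≈ $20.0146 each)
After Apr 17: 821 on hand, pool $16,427.51 (≈ $20.0091 each)
Apr 19, sell 333: 333/821 × $16,427.51 → $6,663.04
Total COGS = $2,745.96 + $6,819.83 + $6,663.04 = $16,228.83
Ending inventory (cost pool remaining) = $9,764.47
Check: goods available $25,993.30 = COGS $16,228.83 + ending $9,764.47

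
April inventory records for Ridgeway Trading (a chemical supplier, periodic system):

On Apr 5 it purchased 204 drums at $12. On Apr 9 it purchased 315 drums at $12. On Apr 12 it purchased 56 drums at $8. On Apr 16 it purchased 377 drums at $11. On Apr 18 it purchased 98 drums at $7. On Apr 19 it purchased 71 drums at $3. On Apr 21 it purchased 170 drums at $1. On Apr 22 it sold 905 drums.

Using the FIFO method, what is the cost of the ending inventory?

Apr 22, 905 sold [FIFO — oldest first]: 204 @ $12 + 315 @ $12 + 56 @ $8 + 330 @ $11 = $10,306
Ending inventory: 47 @ $11 + 98 @ $7 + 71 @ $3 + 170 @ $1 = $1,586

Ending inventory = $1,586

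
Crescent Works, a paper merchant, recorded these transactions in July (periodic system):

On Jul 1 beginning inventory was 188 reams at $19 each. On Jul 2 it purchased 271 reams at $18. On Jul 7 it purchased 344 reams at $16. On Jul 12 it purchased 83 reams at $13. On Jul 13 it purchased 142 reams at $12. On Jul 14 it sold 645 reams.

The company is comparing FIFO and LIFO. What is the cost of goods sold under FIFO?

COGS = $11,426

FIFO COGS: 188 @ $19 + 271 @ $18 + 186 @ $16 = $11,426
LIFO COGS: 142 @ $12 + 83 @ $13 + 344 @ $16 + 76 @ $18 = $9,655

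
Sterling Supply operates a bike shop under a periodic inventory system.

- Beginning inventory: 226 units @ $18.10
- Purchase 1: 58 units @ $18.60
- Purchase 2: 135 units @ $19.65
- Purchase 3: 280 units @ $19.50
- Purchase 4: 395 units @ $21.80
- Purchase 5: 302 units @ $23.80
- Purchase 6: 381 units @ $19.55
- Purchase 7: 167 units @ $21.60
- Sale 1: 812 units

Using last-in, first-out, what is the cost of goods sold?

Sale 1 (812) [LIFO — newest first]: 167 @ $21.60 + 381 @ $19.55 + 264 @ $23.80 = $17,338.95
Ending inventory: 226 @ $18.10 + 58 @ $18.60 + 135 @ $19.65 + 280 @ $19.50 + 395 @ $21.80 + 38 @ $23.80 = $22,797.55
Check: goods available $40,136.50 = COGS $17,338.95 + ending $22,797.55

COGS = $17,338.95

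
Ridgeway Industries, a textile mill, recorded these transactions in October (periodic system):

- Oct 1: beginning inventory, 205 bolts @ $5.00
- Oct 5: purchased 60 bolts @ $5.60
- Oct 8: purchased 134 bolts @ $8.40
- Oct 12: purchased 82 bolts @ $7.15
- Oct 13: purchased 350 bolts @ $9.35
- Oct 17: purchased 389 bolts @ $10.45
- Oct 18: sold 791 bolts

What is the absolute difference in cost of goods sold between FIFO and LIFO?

FIFO COGS: 205 @ $5.00 + 60 @ $5.60 + 134 @ $8.40 + 82 @ $7.15 + 310 @ $9.35 = $5,971.40
LIFO COGS: 389 @ $10.45 + 350 @ $9.35 + 52 @ $7.15 = $7,709.35
Difference = |$5,971.40 − $7,709.35| = $1,737.95

$1,737.95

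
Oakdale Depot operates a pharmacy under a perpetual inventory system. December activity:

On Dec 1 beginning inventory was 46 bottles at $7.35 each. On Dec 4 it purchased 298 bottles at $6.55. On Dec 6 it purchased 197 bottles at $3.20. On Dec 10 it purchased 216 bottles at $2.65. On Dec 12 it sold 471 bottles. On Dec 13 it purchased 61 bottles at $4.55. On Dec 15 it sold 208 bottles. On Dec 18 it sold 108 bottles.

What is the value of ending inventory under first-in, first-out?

Dec 12, 471 sold [FIFO — oldest first]: 46 @ $7.35 + 298 @ $6.55 + 127 @ $3.20 = $2,696.40
Dec 15, 208 sold [FIFO — oldest first]: 70 @ $3.20 + 138 @ $2.65 = $589.70
Dec 18, 108 sold [FIFO — oldest first]: 78 @ $2.65 + 30 @ $4.55 = $343.20
Total COGS = $2,696.40 + $589.70 + $343.20 = $3,629.30
Ending inventory: 31 @ $4.55 = $141.05
Check: goods available $3,770.35 = COGS $3,629.30 + ending $141.05

Ending inventory = $141.05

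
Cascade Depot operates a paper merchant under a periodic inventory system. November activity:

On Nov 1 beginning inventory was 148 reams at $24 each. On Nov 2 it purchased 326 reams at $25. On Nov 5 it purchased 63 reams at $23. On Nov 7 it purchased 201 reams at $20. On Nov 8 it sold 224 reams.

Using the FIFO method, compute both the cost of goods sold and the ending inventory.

Nov 8, 224 sold [FIFO — oldest first]: 148 @ $24 + 76 @ $25 = $5,452
Ending inventory: 250 @ $25 + 63 @ $23 + 201 @ $20 = $11,719

COGS = $5,452; ending inventory = $11,719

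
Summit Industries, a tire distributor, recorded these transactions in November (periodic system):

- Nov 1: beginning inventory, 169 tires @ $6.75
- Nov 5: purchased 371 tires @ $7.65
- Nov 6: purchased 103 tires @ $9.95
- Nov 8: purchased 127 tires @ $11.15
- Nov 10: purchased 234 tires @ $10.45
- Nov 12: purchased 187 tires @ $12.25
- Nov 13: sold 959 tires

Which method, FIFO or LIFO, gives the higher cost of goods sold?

FIFO COGS: 169 @ $6.75 + 371 @ $7.65 + 103 @ $9.95 + 127 @ $11.15 + 189 @ $10.45 = $8,394.85
LIFO COGS: 187 @ $12.25 + 234 @ $10.45 + 127 @ $11.15 + 103 @ $9.95 + 308 @ $7.65 = $9,533.15

LIFO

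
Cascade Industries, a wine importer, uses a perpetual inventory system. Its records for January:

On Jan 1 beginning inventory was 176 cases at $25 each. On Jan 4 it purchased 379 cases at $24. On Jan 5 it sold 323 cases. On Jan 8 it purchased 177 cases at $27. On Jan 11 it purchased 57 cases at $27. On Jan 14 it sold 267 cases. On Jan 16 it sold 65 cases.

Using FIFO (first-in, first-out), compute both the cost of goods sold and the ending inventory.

COGS = $16,196; ending inventory = $3,618

Jan 5, 323 sold [FIFO — oldest first]: 176 @ $25 + 147 @ $24 = $7,928
Jan 14, 267 sold [FIFO — oldest first]: 232 @ $24 + 35 @ $27 = $6,513
Jan 16, 65 sold [FIFO — oldest first]: 65 @ $27 = $1,755
Total COGS = $7,928 + $6,513 + $1,755 = $16,196
Ending inventory: 77 @ $27 + 57 @ $27 = $3,618
Check: goods available $19,814 = COGS $16,196 + ending $3,618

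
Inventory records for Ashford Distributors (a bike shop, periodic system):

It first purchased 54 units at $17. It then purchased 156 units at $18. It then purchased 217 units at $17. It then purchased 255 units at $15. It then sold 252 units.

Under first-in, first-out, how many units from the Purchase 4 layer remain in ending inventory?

255

Sale 1 (252) [FIFO — oldest first]: 54 @ $17 + 156 @ $18 + 42 @ $17 = $4,440
Ending inventory: 175 @ $17 + 255 @ $15 = $6,800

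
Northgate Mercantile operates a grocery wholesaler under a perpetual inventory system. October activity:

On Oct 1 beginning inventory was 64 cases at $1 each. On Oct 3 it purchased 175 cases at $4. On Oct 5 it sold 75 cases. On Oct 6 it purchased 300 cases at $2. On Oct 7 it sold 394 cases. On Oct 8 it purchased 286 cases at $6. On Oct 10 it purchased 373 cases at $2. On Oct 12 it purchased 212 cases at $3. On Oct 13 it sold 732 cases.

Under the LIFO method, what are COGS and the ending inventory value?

Oct 5, 75 sold [LIFO — newest first]: 75 @ $4 = $300
Oct 7, 394 sold [LIFO — newest first]: 300 @ $2 + 94 @ $4 = $976
Oct 13, 732 sold [LIFO — newest first]: 212 @ $3 + 373 @ $2 + 147 @ $6 = $2,264
Total COGS = $300 + $976 + $2,264 = $3,540
Ending inventory: 64 @ $1 + 6 @ $4 + 139 @ $6 = $922

COGS = $3,540; ending inventory = $922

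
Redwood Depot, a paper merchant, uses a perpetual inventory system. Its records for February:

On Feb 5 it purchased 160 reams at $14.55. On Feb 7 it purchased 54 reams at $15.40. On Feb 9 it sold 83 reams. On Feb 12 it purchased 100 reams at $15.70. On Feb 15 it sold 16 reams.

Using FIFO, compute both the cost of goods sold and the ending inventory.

COGS = $1,440.45; ending inventory = $3,289.15

Feb 9, 83 sold [FIFO — oldest first]: 83 @ $14.55 = $1,207.65
Feb 15, 16 sold [FIFO — oldest first]: 16 @ $14.55 = $232.80
Total COGS = $1,207.65 + $232.80 = $1,440.45
Ending inventory: 61 @ $14.55 + 54 @ $15.40 + 100 @ $15.70 = $3,289.15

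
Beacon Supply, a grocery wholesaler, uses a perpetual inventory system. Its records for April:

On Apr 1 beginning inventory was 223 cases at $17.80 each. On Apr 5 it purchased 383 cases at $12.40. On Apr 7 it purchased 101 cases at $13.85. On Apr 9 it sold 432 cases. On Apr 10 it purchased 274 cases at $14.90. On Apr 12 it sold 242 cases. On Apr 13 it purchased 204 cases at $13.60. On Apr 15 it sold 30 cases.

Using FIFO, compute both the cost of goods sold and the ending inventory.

COGS = $10,075.90; ending inventory = $6,898.55

Apr 9, 432 sold [FIFO — oldest first]: 223 @ $17.80 + 209 @ $12.40 = $6,561.00
Apr 12, 242 sold [FIFO — oldest first]: 174 @ $12.40 + 68 @ $13.85 = $3,099.40
Apr 15, 30 sold [FIFO — oldest first]: 30 @ $13.85 = $415.50
Total COGS = $6,561.00 + $3,099.40 + $415.50 = $10,075.90
Ending inventory: 3 @ $13.85 + 274 @ $14.90 + 204 @ $13.60 = $6,898.55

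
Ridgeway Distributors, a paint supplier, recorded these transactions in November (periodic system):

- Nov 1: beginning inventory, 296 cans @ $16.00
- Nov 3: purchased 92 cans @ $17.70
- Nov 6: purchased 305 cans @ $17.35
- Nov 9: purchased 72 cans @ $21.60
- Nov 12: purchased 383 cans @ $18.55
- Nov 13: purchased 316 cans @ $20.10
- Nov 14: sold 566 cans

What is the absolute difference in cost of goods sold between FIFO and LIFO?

$1,536.40

FIFO COGS: 296 @ $16.00 + 92 @ $17.70 + 178 @ $17.35 = $9,452.70
LIFO COGS: 316 @ $20.10 + 250 @ $18.55 = $10,989.10
Difference = |$9,452.70 − $10,989.10| = $1,536.40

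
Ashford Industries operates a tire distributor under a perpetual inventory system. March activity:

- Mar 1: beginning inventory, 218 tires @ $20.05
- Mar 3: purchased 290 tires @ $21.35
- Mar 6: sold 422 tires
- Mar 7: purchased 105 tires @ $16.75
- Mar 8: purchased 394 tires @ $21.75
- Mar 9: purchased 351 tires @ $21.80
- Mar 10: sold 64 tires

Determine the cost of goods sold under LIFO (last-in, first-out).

COGS = $10,233.30

Mar 6, 422 sold [LIFO — newest first]: 290 @ $21.35 + 132 @ $20.05 = $8,838.10
Mar 10, 64 sold [LIFO — newest first]: 64 @ $21.80 = $1,395.20
Total COGS = $8,838.10 + $1,395.20 = $10,233.30
Ending inventory: 86 @ $20.05 + 105 @ $16.75 + 394 @ $21.75 + 287 @ $21.80 = $18,309.15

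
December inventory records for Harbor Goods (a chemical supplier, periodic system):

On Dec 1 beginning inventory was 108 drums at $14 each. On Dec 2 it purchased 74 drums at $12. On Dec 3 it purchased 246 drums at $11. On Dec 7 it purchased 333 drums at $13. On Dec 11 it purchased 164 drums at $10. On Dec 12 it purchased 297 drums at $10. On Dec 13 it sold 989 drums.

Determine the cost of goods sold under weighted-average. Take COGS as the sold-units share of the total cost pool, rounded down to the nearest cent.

COGS = $11,367.02

Dec 13, sell 989: 989/1222 × $14,045.00 → $11,367.02
Ending inventory (cost pool remaining) = $2,677.98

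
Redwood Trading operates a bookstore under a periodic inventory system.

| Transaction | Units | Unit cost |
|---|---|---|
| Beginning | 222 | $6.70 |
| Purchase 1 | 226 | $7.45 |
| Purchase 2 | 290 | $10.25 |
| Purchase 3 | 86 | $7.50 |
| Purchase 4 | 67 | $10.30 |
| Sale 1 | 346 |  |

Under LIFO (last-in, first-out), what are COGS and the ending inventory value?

Sale 1 (346) [LIFO — newest first]: 67 @ $10.30 + 86 @ $7.50 + 193 @ $10.25 = $3,313.35
Ending inventory: 222 @ $6.70 + 226 @ $7.45 + 97 @ $10.25 = $4,165.35
Check: goods available $7,478.70 = COGS $3,313.35 + ending $4,165.35

COGS = $3,313.35; ending inventory = $4,165.35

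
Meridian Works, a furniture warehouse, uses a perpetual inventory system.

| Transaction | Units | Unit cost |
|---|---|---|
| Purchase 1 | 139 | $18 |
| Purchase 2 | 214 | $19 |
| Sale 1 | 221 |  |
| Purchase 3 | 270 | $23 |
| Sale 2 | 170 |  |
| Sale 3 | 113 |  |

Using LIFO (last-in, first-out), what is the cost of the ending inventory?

Ending inventory = $2,142

Sale 1 (221) [LIFO — newest first]: 214 @ $19 + 7 @ $18 = $4,192
Sale 2 (170) [LIFO — newest first]: 170 @ $23 = $3,910
Sale 3 (113) [LIFO — newest first]: 100 @ $23 + 13 @ $18 = $2,534
Total COGS = $4,192 + $3,910 + $2,534 = $10,636
Ending inventory: 119 @ $18 = $2,142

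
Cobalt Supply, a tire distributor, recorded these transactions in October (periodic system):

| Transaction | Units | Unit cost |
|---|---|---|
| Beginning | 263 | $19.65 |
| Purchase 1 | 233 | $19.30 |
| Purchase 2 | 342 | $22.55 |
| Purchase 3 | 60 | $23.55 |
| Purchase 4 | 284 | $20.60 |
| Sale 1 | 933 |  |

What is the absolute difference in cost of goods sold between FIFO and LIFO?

$236.55

FIFO COGS: 263 @ $19.65 + 233 @ $19.30 + 342 @ $22.55 + 60 @ $23.55 + 35 @ $20.60 = $19,510.95
LIFO COGS: 284 @ $20.60 + 60 @ $23.55 + 342 @ $22.55 + 233 @ $19.30 + 14 @ $19.65 = $19,747.50
Difference = |$19,510.95 − $19,747.50| = $236.55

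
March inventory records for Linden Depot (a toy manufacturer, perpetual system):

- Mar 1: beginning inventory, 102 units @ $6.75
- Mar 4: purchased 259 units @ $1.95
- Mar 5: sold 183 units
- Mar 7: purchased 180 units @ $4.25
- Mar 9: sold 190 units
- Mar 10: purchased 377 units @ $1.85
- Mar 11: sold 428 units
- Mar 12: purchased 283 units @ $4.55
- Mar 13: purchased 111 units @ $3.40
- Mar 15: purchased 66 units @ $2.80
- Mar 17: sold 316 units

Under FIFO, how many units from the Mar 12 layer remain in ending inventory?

84

Mar 5, 183 sold [FIFO — oldest first]: 102 @ $6.75 + 81 @ $1.95 = $846.45
Mar 9, 190 sold [FIFO — oldest first]: 178 @ $1.95 + 12 @ $4.25 = $398.10
Mar 11, 428 sold [FIFO — oldest first]: 168 @ $4.25 + 260 @ $1.85 = $1,195.00
Mar 17, 316 sold [FIFO — oldest first]: 117 @ $1.85 + 199 @ $4.55 = $1,121.90
Total COGS = $846.45 + $398.10 + $1,195.00 + $1,121.90 = $3,561.45
Ending inventory: 84 @ $4.55 + 111 @ $3.40 + 66 @ $2.80 = $944.40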